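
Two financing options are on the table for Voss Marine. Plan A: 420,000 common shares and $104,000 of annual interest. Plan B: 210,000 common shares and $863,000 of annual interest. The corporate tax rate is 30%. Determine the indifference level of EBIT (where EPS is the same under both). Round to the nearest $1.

$1,622,000

At indifference, (EBIT − 104,000)(1 − t)/420,000 = (EBIT − 863,000)(1 − t)/210,000.
Cancelling (1 − t) and cross-multiplying: 210,000·(EBIT − 104,000) = 420,000·(EBIT − 863,000).
Solving, EBIT = (863,000·420,000 − 104,000·210,000) / (420,000 − 210,000) = 340,620,000,000 / 210,000 = 1,622,000.00.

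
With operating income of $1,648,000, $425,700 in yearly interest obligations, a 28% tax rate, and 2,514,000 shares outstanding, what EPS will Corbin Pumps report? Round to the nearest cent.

Interest = $425,700.00, so EBT = $1,648,000 − $425,700.00 = $1,222,300.00.
Net income = $1,222,300.00 × (1 − 0.28) = $880,056.00.
EPS = $880,056.00 ÷ 2,514,000 = $0.35.

$0.35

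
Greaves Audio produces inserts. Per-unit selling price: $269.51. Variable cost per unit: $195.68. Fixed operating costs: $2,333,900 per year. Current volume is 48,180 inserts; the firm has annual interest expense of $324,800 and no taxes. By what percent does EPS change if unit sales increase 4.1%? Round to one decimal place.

+16.2%

Contribution at this volume is 48,180 × $73.83 = $3,557,129.40.
Operating income = contribution − fixed costs = $3,557,129.40 − $2,333,900 = $1,223,229.40.
Interest = $324,800.00, so EBIT − I = $898,429.40.
Degree of combined leverage = contribution ÷ (EBIT − I) = $3,557,129.40 ÷ $898,429.40 = 3.9593.
EPS therefore changes by 3.9593 × (+4.1%) = +16.2%.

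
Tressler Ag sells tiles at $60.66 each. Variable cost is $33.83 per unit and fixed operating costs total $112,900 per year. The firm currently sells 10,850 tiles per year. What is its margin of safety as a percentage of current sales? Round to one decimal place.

Each unit contributes $60.66 − $33.83 = $26.83. Break-even units = $112,900 ÷ $26.83 = 4,207.98; break-even revenue = 4,207.98 × $60.66 = $255,255.83.
Actual sales revenue = 10,850 × $60.66 = $658,161.00.
Margin of safety = ($658,161.00 − $255,255.83) ÷ $658,161.00 = 61.2%.

61.2%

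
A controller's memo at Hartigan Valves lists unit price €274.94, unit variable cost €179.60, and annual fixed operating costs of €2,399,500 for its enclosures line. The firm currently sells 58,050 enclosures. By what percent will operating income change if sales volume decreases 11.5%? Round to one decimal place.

Contribution at this volume is 58,050 × €95.34 = €5,534,487.00.
EBIT = €5,534,487.00 − €2,399,500 = €3,134,987.00.
Degree of operating leverage = €5,534,487.00 / €3,134,987.00 = 1.7654.
%ΔEBIT = DOL × %ΔSales = 1.7654 × -11.5% = -20.3%.

-20.3%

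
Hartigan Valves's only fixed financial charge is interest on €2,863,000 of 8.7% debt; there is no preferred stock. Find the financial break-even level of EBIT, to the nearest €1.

€249,081

Annual interest = 8.7% × €2,863,000 = €249,081.00.
Without preferred stock the financial break-even is simply EBIT = interest = €249,081.00.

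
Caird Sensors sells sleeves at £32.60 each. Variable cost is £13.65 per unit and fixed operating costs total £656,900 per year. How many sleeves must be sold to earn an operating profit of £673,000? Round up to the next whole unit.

70,180 sleeves

Each unit contributes £32.60 − £13.65 = £18.95.
Required volume = (fixed costs + target profit) ÷ CM = (£656,900 + £673,000) ÷ £18.95 = 70,179.42, so 70,180 sleeves.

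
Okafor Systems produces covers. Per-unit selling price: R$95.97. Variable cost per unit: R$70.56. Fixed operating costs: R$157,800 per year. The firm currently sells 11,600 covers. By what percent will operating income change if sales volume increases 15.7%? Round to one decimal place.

Contribution at this volume is 11,600 × R$25.41 = R$294,756.00.
Operating income = contribution − fixed costs = R$294,756.00 − R$157,800 = R$136,956.00.
Degree of operating leverage = R$294,756.00 / R$136,956.00 = 2.1522.
Operating income changes by 2.1522 × +15.7% = +33.8%.

+33.8%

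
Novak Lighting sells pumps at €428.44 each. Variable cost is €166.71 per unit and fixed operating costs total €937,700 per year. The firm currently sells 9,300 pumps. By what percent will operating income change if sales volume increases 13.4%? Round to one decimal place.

+21.8%

At 9,300 units, contribution = 9,300 × €261.73 = €2,434,089.00.
Operating income = contribution − fixed costs = €2,434,089.00 − €937,700 = €1,496,389.00.
Degree of operating leverage = €2,434,089.00 / €1,496,389.00 = 1.6266.
Operating income changes by 1.6266 × +13.4% = +21.8%.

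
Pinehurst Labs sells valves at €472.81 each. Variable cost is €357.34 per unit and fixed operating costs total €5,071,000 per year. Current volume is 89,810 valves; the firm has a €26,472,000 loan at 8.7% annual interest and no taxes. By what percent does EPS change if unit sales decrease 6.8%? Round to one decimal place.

-23.5%

At 89,810 units, contribution = 89,810 × €115.47 = €10,370,360.70.
Operating income = contribution − fixed costs = €10,370,360.70 − €5,071,000 = €5,299,360.70.
Interest = €2,303,064.00, so EBIT − I = €2,996,296.70.
DCL = total CM / (EBIT − I) = €10,370,360.70 / €2,996,296.70 = 3.4611.
%ΔEPS = DCL × %ΔSales = 3.4611 × -6.8% = -23.5%.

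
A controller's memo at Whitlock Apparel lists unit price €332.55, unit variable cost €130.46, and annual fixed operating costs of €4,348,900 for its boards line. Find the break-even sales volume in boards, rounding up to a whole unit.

Contribution margin per unit = €332.55 − €130.46 = €202.09.
Break-even volume = fixed costs ÷ CM per unit = €4,348,900 ÷ €202.09 = 21,519.62, so 21,520 boards.

21,520 boards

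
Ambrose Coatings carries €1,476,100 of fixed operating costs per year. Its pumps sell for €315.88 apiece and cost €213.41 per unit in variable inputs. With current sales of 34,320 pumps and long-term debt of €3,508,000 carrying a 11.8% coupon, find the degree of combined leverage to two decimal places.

Contribution at this volume is 34,320 × €102.47 = €3,516,770.40.
Operating income = contribution − fixed costs = €3,516,770.40 − €1,476,100 = €2,040,670.40. Interest = €413,944.00, so EBIT − I = €1,626,726.40.
Degree of total leverage = total CM / (EBIT − interest) = €3,516,770.40 / €1,626,726.40 = 2.1619.

2.16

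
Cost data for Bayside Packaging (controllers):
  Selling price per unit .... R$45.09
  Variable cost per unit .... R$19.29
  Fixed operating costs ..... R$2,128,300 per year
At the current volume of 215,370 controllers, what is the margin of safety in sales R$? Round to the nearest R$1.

R$5,991,458

Unit CM = price − variable cost = R$45.09 − R$19.29 = R$25.80. Break-even units = R$2,128,300 ÷ R$25.80 = 82,492.25; break-even revenue = 82,492.25 × R$45.09 = R$3,719,575.47.
Actual sales revenue = 215,370 × R$45.09 = R$9,711,033.30.
Margin of safety = R$9,711,033.30 − R$3,719,575.47 = R$5,991,458.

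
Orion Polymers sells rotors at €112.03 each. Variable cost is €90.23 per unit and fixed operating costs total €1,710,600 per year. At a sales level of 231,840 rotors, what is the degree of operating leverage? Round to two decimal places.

Contribution at this volume is 231,840 × €21.80 = €5,054,112.00.
EBIT = €5,054,112.00 − €1,710,600 = €3,343,512.00.
DOL = contribution ÷ EBIT = €5,054,112.00 ÷ €3,343,512.00 = 1.5116.

1.51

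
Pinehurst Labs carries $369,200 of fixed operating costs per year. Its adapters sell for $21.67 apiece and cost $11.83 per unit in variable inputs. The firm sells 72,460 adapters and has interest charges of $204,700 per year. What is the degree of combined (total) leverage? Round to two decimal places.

5.13

Total contribution margin = 72,460 × $9.84 = $713,006.40.
EBIT = $713,006.40 − $369,200 = $343,806.40. Interest = $204,700.00.
DOL = $713,006.40 ÷ $343,806.40 = 2.0739; DFL = $343,806.40 ÷ $139,106.40 = 2.4715.
DCL = DOL × DFL = 2.0739 × 2.4715 = 5.1256.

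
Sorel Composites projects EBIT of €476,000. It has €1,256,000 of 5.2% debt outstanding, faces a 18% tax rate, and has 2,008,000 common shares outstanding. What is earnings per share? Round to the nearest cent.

€0.17

Pre-tax income = €476,000 − €65,312.00 = €410,688.00.
Net income = €410,688.00 × (1 − 0.18) = €336,764.16.
Per share: €336,764.16 / 2,008,000 shares = €0.17.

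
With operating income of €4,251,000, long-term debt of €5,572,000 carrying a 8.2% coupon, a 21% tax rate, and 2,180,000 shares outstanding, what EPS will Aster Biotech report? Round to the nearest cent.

Pre-tax income = €4,251,000 − €456,904.00 = €3,794,096.00.
Net income = €3,794,096.00 × (1 − 0.21) = €2,997,335.84.
Per share: €2,997,335.84 / 2,180,000 shares = €1.37.

€1.37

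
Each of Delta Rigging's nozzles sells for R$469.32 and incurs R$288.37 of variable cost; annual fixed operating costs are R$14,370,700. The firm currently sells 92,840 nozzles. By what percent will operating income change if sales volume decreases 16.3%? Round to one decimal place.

At 92,840 units, contribution = 92,840 × R$180.95 = R$16,799,398.00.
EBIT = R$16,799,398.00 − R$14,370,700 = R$2,428,698.00.
DOL = contribution ÷ EBIT = R$16,799,398.00 ÷ R$2,428,698.00 = 6.9170.
%ΔEBIT = DOL × %ΔSales = 6.9170 × -16.3% = -112.7%.

-112.7%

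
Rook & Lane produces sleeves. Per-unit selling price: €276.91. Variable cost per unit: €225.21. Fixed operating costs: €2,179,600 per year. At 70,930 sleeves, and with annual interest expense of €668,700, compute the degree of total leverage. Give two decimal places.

4.48

Contribution at this volume is 70,930 × €51.70 = €3,667,081.00.
EBIT = €3,667,081.00 − €2,179,600 = €1,487,481.00. Interest = €668,700.00.
DOL = €3,667,081.00 ÷ €1,487,481.00 = 2.4653; DFL = €1,487,481.00 ÷ €818,781.00 = 1.8167.
DCL = DOL × DFL = 2.4653 × 1.8167 = 4.4787.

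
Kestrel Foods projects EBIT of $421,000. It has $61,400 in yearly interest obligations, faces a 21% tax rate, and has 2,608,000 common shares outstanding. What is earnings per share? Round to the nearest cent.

Pre-tax income = $421,000 − $61,400.00 = $359,600.00.
After tax at 21%: net income = $359,600.00 × 0.79 = $284,084.00.
EPS = $284,084.00 ÷ 2,608,000 = $0.11.

$0.11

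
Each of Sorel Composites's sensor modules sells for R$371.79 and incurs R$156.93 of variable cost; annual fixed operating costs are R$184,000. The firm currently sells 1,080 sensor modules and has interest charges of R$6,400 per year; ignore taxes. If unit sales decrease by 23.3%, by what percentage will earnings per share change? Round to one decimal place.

Contribution at this volume is 1,080 × R$214.86 = R$232,048.80.
Operating income = contribution − fixed costs = R$232,048.80 − R$184,000 = R$48,048.80.
Interest = R$6,400.00, so EBIT − I = R$41,648.80.
Degree of combined leverage = contribution ÷ (EBIT − I) = R$232,048.80 ÷ R$41,648.80 = 5.5716.
%ΔEPS = DCL × %ΔSales = 5.5716 × -23.3% = -129.8%.

-129.8%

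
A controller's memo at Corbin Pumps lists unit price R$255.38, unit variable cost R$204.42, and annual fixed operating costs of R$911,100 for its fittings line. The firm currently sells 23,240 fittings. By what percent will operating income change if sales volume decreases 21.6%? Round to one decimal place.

-93.6%

Total contribution margin = 23,240 × R$50.96 = R$1,184,310.40.
EBIT = R$1,184,310.40 − R$911,100 = R$273,210.40.
DOL = contribution ÷ EBIT = R$1,184,310.40 ÷ R$273,210.40 = 4.3348.
So EBIT moves 4.3348 × (-21.6%) = -93.6%.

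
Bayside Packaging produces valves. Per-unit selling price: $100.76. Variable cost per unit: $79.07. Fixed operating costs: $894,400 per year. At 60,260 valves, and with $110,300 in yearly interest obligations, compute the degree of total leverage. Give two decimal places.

Total contribution margin = 60,260 × $21.69 = $1,307,039.40.
Subtracting fixed costs: EBIT = $1,307,039.40 − $894,400 = $412,639.40. Interest = $110,300.00.
DOL = $1,307,039.40 ÷ $412,639.40 = 3.1675; DFL = $412,639.40 ÷ $302,339.40 = 1.3648.
Combined leverage = 3.1675 × 1.3648 = 4.3230.

4.32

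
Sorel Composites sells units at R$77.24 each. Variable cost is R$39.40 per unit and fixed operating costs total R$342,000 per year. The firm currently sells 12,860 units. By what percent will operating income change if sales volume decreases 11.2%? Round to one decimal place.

-37.7%

Contribution at this volume is 12,860 × R$37.84 = R$486,622.40.
Operating income = contribution − fixed costs = R$486,622.40 − R$342,000 = R$144,622.40.
So DOL = total CM / EBIT = R$486,622.40 / R$144,622.40 = 3.3648.
%ΔEBIT = DOL × %ΔSales = 3.3648 × -11.2% = -37.7%.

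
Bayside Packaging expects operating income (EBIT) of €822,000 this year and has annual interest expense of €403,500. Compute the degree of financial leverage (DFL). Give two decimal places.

1.96

Annual interest charges come to €403,500.00.
DFL = EBIT ÷ (EBIT − I) = €822,000 ÷ (€822,000 − €403,500.00) = €822,000 ÷ €418,500.00 = 1.9642.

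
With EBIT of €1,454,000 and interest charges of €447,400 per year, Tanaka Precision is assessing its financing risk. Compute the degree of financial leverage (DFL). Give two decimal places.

Interest = €447,400.00.
Degree of financial leverage = EBIT / (EBIT − interest) = €1,454,000 / €1,006,600.00 = 1.4445.

1.44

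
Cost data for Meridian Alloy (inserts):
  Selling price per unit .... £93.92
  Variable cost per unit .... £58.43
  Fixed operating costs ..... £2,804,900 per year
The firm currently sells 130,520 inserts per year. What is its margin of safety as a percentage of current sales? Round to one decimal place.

Contribution margin per unit = £93.92 − £58.43 = £35.49. Break-even units = £2,804,900 ÷ £35.49 = 79,033.53; break-even revenue = 79,033.53 × £93.92 = £7,422,829.19.
Current sales = 130,520 × £93.92 = £12,258,438.40.
Margin of safety = (£12,258,438.40 − £7,422,829.19) ÷ £12,258,438.40 = 39.4%.

39.4%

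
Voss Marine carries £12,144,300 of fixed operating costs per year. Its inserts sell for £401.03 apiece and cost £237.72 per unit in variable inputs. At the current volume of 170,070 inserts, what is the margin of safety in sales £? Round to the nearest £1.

£38,381,186

Each unit contributes £401.03 − £237.72 = £163.31. Break-even units = £12,144,300 ÷ £163.31 = 74,363.48; break-even revenue = 74,363.48 × £401.03 = £29,821,986.58.
Actual sales revenue = 170,070 × £401.03 = £68,203,172.10.
Margin of safety = £68,203,172.10 − £29,821,986.58 = £38,381,186.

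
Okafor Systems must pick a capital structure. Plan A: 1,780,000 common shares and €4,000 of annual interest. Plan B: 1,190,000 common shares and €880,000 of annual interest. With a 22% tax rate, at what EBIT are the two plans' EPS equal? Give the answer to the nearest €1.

€2,646,847

Set EPS_A = EPS_B: (EBIT − €4,000)(1 − 0.22) ÷ 1,780,000 = (EBIT − €880,000)(1 − 0.22) ÷ 1,190,000.
Cancelling (1 − t) and cross-multiplying: 1,190,000·(EBIT − 4,000) = 1,780,000·(EBIT − 880,000).
Solving, EBIT = (880,000·1,780,000 − 4,000·1,190,000) / (1,780,000 − 1,190,000) = 1,561,640,000,000 / 590,000 = 2,646,847.46.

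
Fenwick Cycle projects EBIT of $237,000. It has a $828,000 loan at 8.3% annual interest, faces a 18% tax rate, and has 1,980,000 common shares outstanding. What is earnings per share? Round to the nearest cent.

Pre-tax income = $237,000 − $68,724.00 = $168,276.00.
Net income = $168,276.00 × (1 − 0.18) = $137,986.32.
Per share: $137,986.32 / 1,980,000 shares = $0.07.

$0.07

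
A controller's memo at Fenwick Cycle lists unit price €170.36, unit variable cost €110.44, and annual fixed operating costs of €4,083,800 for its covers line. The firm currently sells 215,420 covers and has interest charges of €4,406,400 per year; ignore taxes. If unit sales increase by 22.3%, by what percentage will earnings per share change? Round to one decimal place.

Contribution at this volume is 215,420 × €59.92 = €12,907,966.40.
Operating income = contribution − fixed costs = €12,907,966.40 − €4,083,800 = €8,824,166.40.
Interest = €4,406,400.00, so EBIT − I = €4,417,766.40.
DCL = total CM / (EBIT − I) = €12,907,966.40 / €4,417,766.40 = 2.9218.
EPS therefore changes by 2.9218 × (+22.3%) = +65.2%.

+65.2%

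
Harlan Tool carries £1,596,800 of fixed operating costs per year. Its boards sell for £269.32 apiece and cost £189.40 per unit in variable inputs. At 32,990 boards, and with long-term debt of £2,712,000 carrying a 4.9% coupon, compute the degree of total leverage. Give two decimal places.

Total contribution margin = 32,990 × £79.92 = £2,636,560.80.
Subtracting fixed costs: EBIT = £2,636,560.80 − £1,596,800 = £1,039,760.80. Interest = £132,888.00.
DOL = £2,636,560.80 ÷ £1,039,760.80 = 2.5357; DFL = £1,039,760.80 ÷ £906,872.80 = 1.1465.
DCL = DOL × DFL = 2.5357 × 1.1465 = 2.9072.

2.91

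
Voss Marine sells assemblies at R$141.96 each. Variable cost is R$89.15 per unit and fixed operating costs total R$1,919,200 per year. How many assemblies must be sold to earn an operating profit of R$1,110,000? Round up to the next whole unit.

Contribution margin per unit = R$141.96 − R$89.15 = R$52.81.
Required volume = (fixed costs + target profit) ÷ CM = (R$1,919,200 + R$1,110,000) ÷ R$52.81 = 57,360.35, so 57,361 assemblies.

57,361 assemblies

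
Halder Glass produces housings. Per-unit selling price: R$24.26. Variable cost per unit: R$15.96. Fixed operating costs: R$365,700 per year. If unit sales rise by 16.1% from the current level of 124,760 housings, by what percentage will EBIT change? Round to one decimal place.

+24.9%

Total contribution margin = 124,760 × R$8.30 = R$1,035,508.00.
EBIT = R$1,035,508.00 − R$365,700 = R$669,808.00.
DOL = contribution ÷ EBIT = R$1,035,508.00 ÷ R$669,808.00 = 1.5460.
So EBIT moves 1.5460 × (+16.1%) = +24.9%.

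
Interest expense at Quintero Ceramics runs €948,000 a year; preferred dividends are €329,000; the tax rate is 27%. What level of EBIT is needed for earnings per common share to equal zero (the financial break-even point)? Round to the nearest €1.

€1,398,685

Preferred dividends are paid after tax, so their pre-tax equivalent is €329,000 ÷ (1 − 0.27) = €450,684.93.
Financial break-even EBIT = interest + D_p ÷ (1 − t) = €948,000 + €450,684.93 = €1,398,684.93.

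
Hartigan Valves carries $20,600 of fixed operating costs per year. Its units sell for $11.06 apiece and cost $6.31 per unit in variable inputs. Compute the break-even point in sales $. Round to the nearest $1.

Contribution margin per unit = $11.06 − $6.31 = $4.75, a CM ratio of $4.75 ÷ $11.06 = 0.4295.
Break-even revenue = fixed costs × price ÷ CM = $20,600 × $11.06 ÷ $4.75 = $47,965.

$47,965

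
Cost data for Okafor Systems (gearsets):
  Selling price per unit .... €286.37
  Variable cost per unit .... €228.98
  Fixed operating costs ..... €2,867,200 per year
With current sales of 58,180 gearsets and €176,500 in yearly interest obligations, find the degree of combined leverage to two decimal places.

11.31

At 58,180 units, contribution = 58,180 × €57.39 = €3,338,950.20.
Subtracting fixed costs: EBIT = €3,338,950.20 − €2,867,200 = €471,750.20. Interest = €176,500.00.
DOL = €3,338,950.20 ÷ €471,750.20 = 7.0778; DFL = €471,750.20 ÷ €295,250.20 = 1.5978.
Combined leverage = 7.0778 × 1.5978 = 11.3089.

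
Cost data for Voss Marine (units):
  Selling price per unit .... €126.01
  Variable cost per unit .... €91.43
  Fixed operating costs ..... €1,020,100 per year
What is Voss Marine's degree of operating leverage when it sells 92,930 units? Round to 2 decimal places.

Total contribution margin = 92,930 × €34.58 = €3,213,519.40.
EBIT = €3,213,519.40 − €1,020,100 = €2,193,419.40.
So DOL = total CM / EBIT = €3,213,519.40 / €2,193,419.40 = 1.4651.

1.47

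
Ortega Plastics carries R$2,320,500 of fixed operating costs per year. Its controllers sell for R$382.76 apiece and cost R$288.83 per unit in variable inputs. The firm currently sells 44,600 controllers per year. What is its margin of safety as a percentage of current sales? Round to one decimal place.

Unit CM = price − variable cost = R$382.76 − R$288.83 = R$93.93. Break-even units = R$2,320,500 ÷ R$93.93 = 24,704.57; break-even revenue = 24,704.57 × R$382.76 = R$9,455,920.15.
Current sales = 44,600 × R$382.76 = R$17,071,096.00.
Margin of safety = (R$17,071,096.00 − R$9,455,920.15) ÷ R$17,071,096.00 = 44.6%.

44.6%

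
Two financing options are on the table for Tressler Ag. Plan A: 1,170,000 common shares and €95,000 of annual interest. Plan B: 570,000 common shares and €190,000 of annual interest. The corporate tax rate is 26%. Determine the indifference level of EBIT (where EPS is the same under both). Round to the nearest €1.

At indifference, (EBIT − 95,000)(1 − t)/1,170,000 = (EBIT − 190,000)(1 − t)/570,000.
The (1 − t) factor cancels: (EBIT − 95,000) × 570,000 = (EBIT − 190,000) × 1,170,000.
EBIT × (1,170,000 − 570,000) = 190,000 × 1,170,000 − 95,000 × 570,000 = 168,150,000,000, so EBIT = 168,150,000,000 ÷ 600,000 = 280,250.00.

€280,250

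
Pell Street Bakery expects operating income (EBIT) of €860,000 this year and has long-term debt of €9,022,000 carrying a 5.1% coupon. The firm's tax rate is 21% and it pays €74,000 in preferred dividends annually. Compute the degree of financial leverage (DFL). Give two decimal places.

Annual interest charges come to €460,122.00.
Preferred dividends grossed up pre-tax: €74,000 / (1 − 0.21) = €93,670.89.
DFL = EBIT ÷ [EBIT − I − D_p/(1−t)] = €860,000 ÷ [€860,000 − €460,122.00 − €93,670.89] = €860,000 ÷ €306,207.11 = 2.8086.

2.81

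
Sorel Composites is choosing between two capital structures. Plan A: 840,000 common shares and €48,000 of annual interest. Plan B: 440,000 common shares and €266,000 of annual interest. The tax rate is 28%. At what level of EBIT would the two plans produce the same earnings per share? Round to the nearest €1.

€505,800

At indifference, (EBIT − 48,000)(1 − t)/840,000 = (EBIT − 266,000)(1 − t)/440,000.
The (1 − t) factor cancels: (EBIT − 48,000) × 440,000 = (EBIT − 266,000) × 840,000.
Solving, EBIT = (266,000·840,000 − 48,000·440,000) / (840,000 − 440,000) = 202,320,000,000 / 400,000 = 505,800.00.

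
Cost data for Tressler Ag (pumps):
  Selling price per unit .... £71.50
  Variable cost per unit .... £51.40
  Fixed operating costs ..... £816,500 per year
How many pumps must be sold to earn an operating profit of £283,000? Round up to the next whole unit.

Each unit contributes £71.50 − £51.40 = £20.10.
Need Q such that Q × £20.10 − £816,500 = £283,000, i.e. Q = £1,099,500 / £20.10 = 54,701.49 → 54,702.

54,702 pumps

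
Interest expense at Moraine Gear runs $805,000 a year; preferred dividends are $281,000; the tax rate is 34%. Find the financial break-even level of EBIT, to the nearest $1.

Grossing the preferred dividend up to pre-tax terms: $281,000 / (1 − 0.34) = $425,757.58.
EPS = 0 when EBIT covers interest plus the pre-tax preferred burden: $805,000 + $425,757.58 = $1,230,757.58.

$1,230,758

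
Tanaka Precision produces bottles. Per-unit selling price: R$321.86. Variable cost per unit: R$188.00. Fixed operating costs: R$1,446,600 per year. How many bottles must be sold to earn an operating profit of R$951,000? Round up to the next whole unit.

Contribution margin per unit = R$321.86 − R$188.00 = R$133.86.
Required volume = (fixed costs + target profit) ÷ CM = (R$1,446,600 + R$951,000) ÷ R$133.86 = 17,911.25, so 17,912 bottles.

17,912 bottles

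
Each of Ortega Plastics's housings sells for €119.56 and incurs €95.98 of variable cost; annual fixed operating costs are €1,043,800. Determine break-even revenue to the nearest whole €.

€5,292,482

CM per unit = €119.56 − €95.98 = €23.58; CM ratio = €23.58 / €119.56 = 0.1972.
Break-even sales = FC ÷ CM ratio = €1,043,800 × €119.56 / €23.58 = €5,292,482.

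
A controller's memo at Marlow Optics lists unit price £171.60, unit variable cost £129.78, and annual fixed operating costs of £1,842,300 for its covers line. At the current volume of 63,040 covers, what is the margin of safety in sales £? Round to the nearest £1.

Contribution margin per unit = £171.60 − £129.78 = £41.82. Break-even units = £1,842,300 ÷ £41.82 = 44,053.08; break-even revenue = 44,053.08 × £171.60 = £7,559,509.33.
Current sales = 63,040 × £171.60 = £10,817,664.00.
Margin of safety = £10,817,664.00 − £7,559,509.33 = £3,258,155.

£3,258,155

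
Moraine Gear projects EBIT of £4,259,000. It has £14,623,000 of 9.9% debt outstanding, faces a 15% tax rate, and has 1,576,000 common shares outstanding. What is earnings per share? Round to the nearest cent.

£1.52

Pre-tax income = £4,259,000 − £1,447,677.00 = £2,811,323.00.
Net income = £2,811,323.00 × (1 − 0.15) = £2,389,624.55.
EPS = £2,389,624.55 ÷ 1,576,000 = £1.52.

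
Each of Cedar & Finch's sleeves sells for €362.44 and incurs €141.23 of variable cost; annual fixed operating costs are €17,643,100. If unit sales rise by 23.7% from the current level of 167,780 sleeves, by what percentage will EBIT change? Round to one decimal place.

+45.2%

Contribution at this volume is 167,780 × €221.21 = €37,114,613.80.
EBIT = €37,114,613.80 − €17,643,100 = €19,471,513.80.
DOL = contribution ÷ EBIT = €37,114,613.80 ÷ €19,471,513.80 = 1.9061.
Operating income changes by 1.9061 × +23.7% = +45.2%.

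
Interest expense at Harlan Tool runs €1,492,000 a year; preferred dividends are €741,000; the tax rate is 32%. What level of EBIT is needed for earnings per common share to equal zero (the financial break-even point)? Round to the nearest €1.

Preferred dividends are paid after tax, so their pre-tax equivalent is €741,000 ÷ (1 − 0.32) = €1,089,705.88.
Financial break-even EBIT = interest + D_p ÷ (1 − t) = €1,492,000 + €1,089,705.88 = €2,581,705.88.

€2,581,706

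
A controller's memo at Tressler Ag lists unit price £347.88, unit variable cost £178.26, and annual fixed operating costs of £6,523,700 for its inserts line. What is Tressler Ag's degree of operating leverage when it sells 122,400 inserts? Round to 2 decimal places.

1.46

At 122,400 units, contribution = 122,400 × £169.62 = £20,761,488.00.
Operating income = contribution − fixed costs = £20,761,488.00 − £6,523,700 = £14,237,788.00.
So DOL = total CM / EBIT = £20,761,488.00 / £14,237,788.00 = 1.4582.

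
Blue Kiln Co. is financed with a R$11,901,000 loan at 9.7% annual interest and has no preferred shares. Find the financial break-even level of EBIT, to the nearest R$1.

R$1,154,397

Annual interest = 9.7% × R$11,901,000 = R$1,154,397.00.
Without preferred stock the financial break-even is simply EBIT = interest = R$1,154,397.00.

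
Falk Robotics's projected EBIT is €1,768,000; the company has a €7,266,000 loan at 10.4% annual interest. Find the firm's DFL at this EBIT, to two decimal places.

Annual interest charges come to €755,664.00.
DFL = EBIT ÷ (EBIT − I) = €1,768,000 ÷ (€1,768,000 − €755,664.00) = €1,768,000 ÷ €1,012,336.00 = 1.7465.

1.75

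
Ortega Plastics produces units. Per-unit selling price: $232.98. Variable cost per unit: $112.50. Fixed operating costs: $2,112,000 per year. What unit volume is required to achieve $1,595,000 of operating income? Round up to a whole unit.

Contribution margin per unit = $232.98 − $112.50 = $120.48.
Required volume = (fixed costs + target profit) ÷ CM = ($2,112,000 + $1,595,000) ÷ $120.48 = 30,768.59, so 30,769 units.

30,769 units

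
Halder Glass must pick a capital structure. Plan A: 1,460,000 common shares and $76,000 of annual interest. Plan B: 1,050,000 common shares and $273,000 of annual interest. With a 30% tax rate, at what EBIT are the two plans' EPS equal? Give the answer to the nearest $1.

At indifference, (EBIT − 76,000)(1 − t)/1,460,000 = (EBIT − 273,000)(1 − t)/1,050,000.
The (1 − t) factor cancels: (EBIT − 76,000) × 1,050,000 = (EBIT − 273,000) × 1,460,000.
Solving, EBIT = (273,000·1,460,000 − 76,000·1,050,000) / (1,460,000 − 1,050,000) = 318,780,000,000 / 410,000 = 777,512.20.

$777,512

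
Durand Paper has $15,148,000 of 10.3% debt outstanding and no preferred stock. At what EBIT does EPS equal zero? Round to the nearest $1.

Annual interest = 10.3% × $15,148,000 = $1,560,244.00.
Without preferred stock the financial break-even is simply EBIT = interest = $1,560,244.00.

$1,560,244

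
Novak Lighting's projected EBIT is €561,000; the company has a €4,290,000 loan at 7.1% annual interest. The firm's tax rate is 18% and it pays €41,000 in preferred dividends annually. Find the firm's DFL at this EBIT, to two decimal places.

Interest = €304,590.00.
Pre-tax preferred-dividend burden = €41,000 ÷ (1 − 0.18) = €50,000.00.
DFL = EBIT ÷ [EBIT − I − D_p/(1−t)] = €561,000 ÷ [€561,000 − €304,590.00 − €50,000.00] = €561,000 ÷ €206,410.00 = 2.7179.

2.72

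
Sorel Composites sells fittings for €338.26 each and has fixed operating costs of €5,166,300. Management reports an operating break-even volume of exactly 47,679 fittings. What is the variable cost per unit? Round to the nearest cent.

€229.90

At break-even, FC = Q × (P − VC), so P − VC = €5,166,300 ÷ 47,679 = €108.3559.
Hence VC = price − CM = €338.26 − €108.3559 = €229.90.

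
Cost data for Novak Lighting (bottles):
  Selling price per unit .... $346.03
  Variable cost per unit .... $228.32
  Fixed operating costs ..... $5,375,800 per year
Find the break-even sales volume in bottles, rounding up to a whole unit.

45,670 bottles

Contribution margin per unit = $346.03 − $228.32 = $117.71.
Break-even volume = fixed costs ÷ CM per unit = $5,375,800 ÷ $117.71 = 45,669.87, so 45,670 bottles.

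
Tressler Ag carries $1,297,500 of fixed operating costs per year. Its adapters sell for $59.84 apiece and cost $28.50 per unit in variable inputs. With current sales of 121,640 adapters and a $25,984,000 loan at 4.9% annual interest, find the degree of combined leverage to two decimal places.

Contribution at this volume is 121,640 × $31.34 = $3,812,197.60.
Operating income = contribution − fixed costs = $3,812,197.60 − $1,297,500 = $2,514,697.60. Interest = $1,273,216.00, so EBIT − I = $1,241,481.60.
DCL = contribution ÷ (EBIT − I) = $3,812,197.60 ÷ $1,241,481.60 = 3.0707.

3.07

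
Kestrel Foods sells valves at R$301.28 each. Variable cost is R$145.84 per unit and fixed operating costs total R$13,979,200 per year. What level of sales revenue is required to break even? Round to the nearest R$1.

Contribution margin per unit = R$301.28 − R$145.84 = R$155.44, a CM ratio of R$155.44 ÷ R$301.28 = 0.5159.
Break-even revenue = fixed costs × price ÷ CM = R$13,979,200 × R$301.28 ÷ R$155.44 = R$27,095,042.

R$27,095,042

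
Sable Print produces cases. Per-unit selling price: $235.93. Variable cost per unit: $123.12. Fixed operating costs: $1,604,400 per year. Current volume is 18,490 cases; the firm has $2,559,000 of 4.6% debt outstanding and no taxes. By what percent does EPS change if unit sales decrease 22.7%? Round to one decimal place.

At 18,490 units, contribution = 18,490 × $112.81 = $2,085,856.90.
Subtracting fixed costs: EBIT = $2,085,856.90 − $1,604,400 = $481,456.90.
After interest of $117,714.00, pre-tax earnings = $363,742.90.
DCL = total CM / (EBIT − I) = $2,085,856.90 / $363,742.90 = 5.7344.
EPS therefore changes by 5.7344 × (-22.7%) = -130.2%.

-130.2%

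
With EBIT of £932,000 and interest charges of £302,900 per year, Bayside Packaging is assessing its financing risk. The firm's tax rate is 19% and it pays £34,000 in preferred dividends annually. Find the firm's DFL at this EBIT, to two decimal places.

1.59

Interest = £302,900.00.
Preferred dividends grossed up pre-tax: £34,000 / (1 − 0.19) = £41,975.31.
DFL = EBIT ÷ [EBIT − I − D_p/(1−t)] = £932,000 ÷ [£932,000 − £302,900.00 − £41,975.31] = £932,000 ÷ £587,124.69 = 1.5874.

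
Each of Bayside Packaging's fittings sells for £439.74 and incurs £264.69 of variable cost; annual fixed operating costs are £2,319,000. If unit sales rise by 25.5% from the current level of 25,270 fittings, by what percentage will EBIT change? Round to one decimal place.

+53.6%

Total contribution margin = 25,270 × £175.05 = £4,423,513.50.
Subtracting fixed costs: EBIT = £4,423,513.50 − £2,319,000 = £2,104,513.50.
DOL = contribution ÷ EBIT = £4,423,513.50 ÷ £2,104,513.50 = 2.1019.
%ΔEBIT = DOL × %ΔSales = 2.1019 × +25.5% = +53.6%.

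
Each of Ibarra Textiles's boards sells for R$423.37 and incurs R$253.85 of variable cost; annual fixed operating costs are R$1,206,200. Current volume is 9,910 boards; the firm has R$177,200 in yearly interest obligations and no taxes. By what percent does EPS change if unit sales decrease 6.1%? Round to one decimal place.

-34.6%

Total contribution margin = 9,910 × R$169.52 = R$1,679,943.20.
Subtracting fixed costs: EBIT = R$1,679,943.20 − R$1,206,200 = R$473,743.20.
After interest of R$177,200.00, pre-tax earnings = R$296,543.20.
DCL = total CM / (EBIT − I) = R$1,679,943.20 / R$296,543.20 = 5.6651.
%ΔEPS = DCL × %ΔSales = 5.6651 × -6.1% = -34.6%.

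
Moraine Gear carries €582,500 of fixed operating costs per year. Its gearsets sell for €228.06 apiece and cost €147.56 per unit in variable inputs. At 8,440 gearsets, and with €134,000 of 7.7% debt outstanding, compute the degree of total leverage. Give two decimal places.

7.85

Total contribution margin = 8,440 × €80.50 = €679,420.00.
Subtracting fixed costs: EBIT = €679,420.00 − €582,500 = €96,920.00. Interest = €10,318.00, so EBIT − I = €86,602.00.
DCL = contribution ÷ (EBIT − I) = €679,420.00 ÷ €86,602.00 = 7.8453.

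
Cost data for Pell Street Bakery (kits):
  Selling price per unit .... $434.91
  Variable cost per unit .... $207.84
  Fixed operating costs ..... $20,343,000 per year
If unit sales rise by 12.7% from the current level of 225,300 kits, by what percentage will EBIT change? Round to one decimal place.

+21.1%

Contribution at this volume is 225,300 × $227.07 = $51,158,871.00.
EBIT = $51,158,871.00 − $20,343,000 = $30,815,871.00.
Degree of operating leverage = $51,158,871.00 / $30,815,871.00 = 1.6601.
So EBIT moves 1.6601 × (+12.7%) = +21.1%.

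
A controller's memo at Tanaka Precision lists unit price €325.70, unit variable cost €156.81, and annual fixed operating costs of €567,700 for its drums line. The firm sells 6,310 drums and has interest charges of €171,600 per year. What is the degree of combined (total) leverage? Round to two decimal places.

3.27

Total contribution margin = 6,310 × €168.89 = €1,065,695.90.
Subtracting fixed costs: EBIT = €1,065,695.90 − €567,700 = €497,995.90. Interest = €171,600.00.
DOL = €1,065,695.90 ÷ €497,995.90 = 2.1400; DFL = €497,995.90 ÷ €326,395.90 = 1.5257.
DCL = DOL × DFL = 2.1400 × 1.5257 = 3.2650.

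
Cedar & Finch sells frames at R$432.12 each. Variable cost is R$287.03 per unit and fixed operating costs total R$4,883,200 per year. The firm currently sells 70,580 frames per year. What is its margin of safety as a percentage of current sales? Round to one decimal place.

52.3%

Unit CM = price − variable cost = R$432.12 − R$287.03 = R$145.09. Break-even units = R$4,883,200 ÷ R$145.09 = 33,656.35; break-even revenue = 33,656.35 × R$432.12 = R$14,543,582.49.
Current sales = 70,580 × R$432.12 = R$30,499,029.60.
Margin of safety = (R$30,499,029.60 − R$14,543,582.49) ÷ R$30,499,029.60 = 52.3%.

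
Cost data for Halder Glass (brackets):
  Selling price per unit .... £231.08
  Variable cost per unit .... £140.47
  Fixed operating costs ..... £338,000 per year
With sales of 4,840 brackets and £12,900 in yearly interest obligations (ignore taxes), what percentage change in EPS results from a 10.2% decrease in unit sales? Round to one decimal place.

Total contribution margin = 4,840 × £90.61 = £438,552.40.
EBIT = £438,552.40 − £338,000 = £100,552.40.
Interest = £12,900.00, so EBIT − I = £87,652.40.
Degree of combined leverage = contribution ÷ (EBIT − I) = £438,552.40 ÷ £87,652.40 = 5.0033.
%ΔEPS = DCL × %ΔSales = 5.0033 × -10.2% = -51.0%.

-51.0%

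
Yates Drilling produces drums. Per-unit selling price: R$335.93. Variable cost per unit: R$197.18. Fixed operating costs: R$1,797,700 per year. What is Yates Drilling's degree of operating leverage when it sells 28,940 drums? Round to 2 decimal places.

At 28,940 units, contribution = 28,940 × R$138.75 = R$4,015,425.00.
Subtracting fixed costs: EBIT = R$4,015,425.00 − R$1,797,700 = R$2,217,725.00.
So DOL = total CM / EBIT = R$4,015,425.00 / R$2,217,725.00 = 1.8106.

1.81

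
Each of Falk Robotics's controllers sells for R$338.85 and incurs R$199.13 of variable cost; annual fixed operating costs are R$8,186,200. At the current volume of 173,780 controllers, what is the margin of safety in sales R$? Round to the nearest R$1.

Contribution margin per unit = R$338.85 − R$199.13 = R$139.72. Break-even units = R$8,186,200 ÷ R$139.72 = 58,590.04; break-even revenue = 58,590.04 × R$338.85 = R$19,853,234.11.
Current sales = 173,780 × R$338.85 = R$58,885,353.00.
Margin of safety = R$58,885,353.00 − R$19,853,234.11 = R$39,032,119.

R$39,032,119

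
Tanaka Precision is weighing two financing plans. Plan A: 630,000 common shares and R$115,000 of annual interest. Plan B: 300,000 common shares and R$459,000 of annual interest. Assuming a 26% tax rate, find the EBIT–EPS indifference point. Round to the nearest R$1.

R$771,727

At indifference, (EBIT − 115,000)(1 − t)/630,000 = (EBIT − 459,000)(1 − t)/300,000.
The (1 − t) factor cancels: (EBIT − 115,000) × 300,000 = (EBIT − 459,000) × 630,000.
Solving, EBIT = (459,000·630,000 − 115,000·300,000) / (630,000 − 300,000) = 254,670,000,000 / 330,000 = 771,727.27.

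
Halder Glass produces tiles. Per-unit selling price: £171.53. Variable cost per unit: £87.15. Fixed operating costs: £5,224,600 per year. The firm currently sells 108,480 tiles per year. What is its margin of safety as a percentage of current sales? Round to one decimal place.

Contribution margin per unit = £171.53 − £87.15 = £84.38. Break-even units = £5,224,600 ÷ £84.38 = 61,917.52; break-even revenue = 61,917.52 × £171.53 = £10,620,711.52.
Actual sales revenue = 108,480 × £171.53 = £18,607,574.40.
Margin of safety = (£18,607,574.40 − £10,620,711.52) ÷ £18,607,574.40 = 42.9%.

42.9%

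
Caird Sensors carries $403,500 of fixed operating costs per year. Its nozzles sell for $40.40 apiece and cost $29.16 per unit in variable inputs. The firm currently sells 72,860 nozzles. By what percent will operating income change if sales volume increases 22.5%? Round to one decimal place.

Total contribution margin = 72,860 × $11.24 = $818,946.40.
EBIT = $818,946.40 − $403,500 = $415,446.40.
DOL = contribution ÷ EBIT = $818,946.40 ÷ $415,446.40 = 1.9712.
So EBIT moves 1.9712 × (+22.5%) = +44.4%.

+44.4%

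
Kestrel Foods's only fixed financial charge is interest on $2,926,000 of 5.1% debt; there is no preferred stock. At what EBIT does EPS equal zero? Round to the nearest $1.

Annual interest = 5.1% × $2,926,000 = $149,226.00.
With no preferred dividends, EPS = 0 when EBIT exactly covers interest, so the financial break-even EBIT is $149,226.00.

$149,226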